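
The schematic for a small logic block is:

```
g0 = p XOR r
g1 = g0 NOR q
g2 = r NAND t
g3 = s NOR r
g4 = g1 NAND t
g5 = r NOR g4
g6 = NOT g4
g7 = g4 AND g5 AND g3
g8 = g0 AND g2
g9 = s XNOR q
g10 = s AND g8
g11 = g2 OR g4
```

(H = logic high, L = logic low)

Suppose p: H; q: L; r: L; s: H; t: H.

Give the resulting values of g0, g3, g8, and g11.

g0 = p XOR r = H XOR L = H
g1 = g0 NOR q = H NOR L = L
g2 = r NAND t = L NAND H = H
g3 = s NOR r = H NOR L = L
g4 = g1 NAND t = L NAND H = H
g8 = g0 AND g2 = H AND H = H
g11 = g2 OR g4 = H OR H = H

g0 = H, g3 = L, g8 = H, g11 = H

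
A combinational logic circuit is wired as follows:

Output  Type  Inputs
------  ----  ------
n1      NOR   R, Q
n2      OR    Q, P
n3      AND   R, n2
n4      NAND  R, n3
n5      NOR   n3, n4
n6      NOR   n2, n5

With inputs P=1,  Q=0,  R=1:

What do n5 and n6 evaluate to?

n5 = 0, n6 = 0

n2 = Q OR P = 0 OR 1 = 1
n3 = R AND n2 = 1 AND 1 = 1
n4 = R NAND n3 = 1 NAND 1 = 0
n5 = n3 NOR n4 = 1 NOR 0 = 0
n6 = n2 NOR n5 = 1 NOR 0 = 0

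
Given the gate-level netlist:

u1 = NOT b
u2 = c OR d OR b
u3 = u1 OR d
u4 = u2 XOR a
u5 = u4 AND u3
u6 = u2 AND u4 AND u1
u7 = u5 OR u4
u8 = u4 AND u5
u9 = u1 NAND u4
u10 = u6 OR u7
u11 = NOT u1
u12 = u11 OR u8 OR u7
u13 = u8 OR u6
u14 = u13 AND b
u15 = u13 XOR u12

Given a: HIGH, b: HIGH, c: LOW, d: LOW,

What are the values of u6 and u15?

u1 = NOT b = NOT HIGH = LOW
u2 = c OR d OR b = LOW OR LOW OR HIGH = HIGH
u3 = u1 OR d = LOW OR LOW = LOW
u4 = u2 XOR a = HIGH XOR HIGH = LOW
u5 = u4 AND u3 = LOW AND LOW = LOW
u6 = u2 AND u4 AND u1 = HIGH AND LOW AND LOW = LOW
u7 = u5 OR u4 = LOW OR LOW = LOW
u8 = u4 AND u5 = LOW AND LOW = LOW
u11 = NOT u1 = NOT LOW = HIGH
u12 = u11 OR u8 OR u7 = HIGH OR LOW OR LOW = HIGH
u13 = u8 OR u6 = LOW OR LOW = LOW
u15 = u13 XOR u12 = LOW XOR HIGH = HIGH

u6 = LOW; u15 = HIGH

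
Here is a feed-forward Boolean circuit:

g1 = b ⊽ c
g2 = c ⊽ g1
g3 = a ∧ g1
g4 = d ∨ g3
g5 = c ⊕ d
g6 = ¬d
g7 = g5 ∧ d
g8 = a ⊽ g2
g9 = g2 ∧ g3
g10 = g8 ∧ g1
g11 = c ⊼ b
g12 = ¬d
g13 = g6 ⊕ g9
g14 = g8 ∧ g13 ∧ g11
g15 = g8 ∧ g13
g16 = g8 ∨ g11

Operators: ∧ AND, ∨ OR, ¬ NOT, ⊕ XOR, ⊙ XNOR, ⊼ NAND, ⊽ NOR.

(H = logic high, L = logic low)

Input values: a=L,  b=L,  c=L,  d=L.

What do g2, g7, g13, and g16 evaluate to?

g2 = L, g7 = L, g13 = H, g16 = H

g1 = b NOR c = L NOR L = H
g2 = c NOR g1 = L NOR H = L
g3 = a AND g1 = L AND H = L
g5 = c XOR d = L XOR L = L
g6 = NOT d = NOT L = H
g7 = g5 AND d = L AND L = L
g8 = a NOR g2 = L NOR L = H
g9 = g2 AND g3 = L AND L = L
g11 = c NAND b = L NAND L = H
g13 = g6 XOR g9 = H XOR L = H
g16 = g8 OR g11 = H OR H = H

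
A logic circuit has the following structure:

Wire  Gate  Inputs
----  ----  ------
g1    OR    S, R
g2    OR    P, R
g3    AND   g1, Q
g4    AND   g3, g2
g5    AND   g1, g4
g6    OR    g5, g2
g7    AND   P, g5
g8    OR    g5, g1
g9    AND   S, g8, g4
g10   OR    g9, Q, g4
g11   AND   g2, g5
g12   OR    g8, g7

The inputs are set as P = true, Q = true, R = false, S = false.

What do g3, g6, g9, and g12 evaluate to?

g1 = S OR R = false OR false = false
g2 = P OR R = true OR false = true
g3 = g1 AND Q = false AND true = false
g4 = g3 AND g2 = false AND true = false
g5 = g1 AND g4 = false AND false = false
g6 = g5 OR g2 = false OR true = true
g7 = P AND g5 = true AND false = false
g8 = g5 OR g1 = false OR false = false
g9 = S AND g8 AND g4 = false AND false AND false = false
g12 = g8 OR g7 = false OR false = false

g3 = false, g6 = true, g9 = false, g12 = false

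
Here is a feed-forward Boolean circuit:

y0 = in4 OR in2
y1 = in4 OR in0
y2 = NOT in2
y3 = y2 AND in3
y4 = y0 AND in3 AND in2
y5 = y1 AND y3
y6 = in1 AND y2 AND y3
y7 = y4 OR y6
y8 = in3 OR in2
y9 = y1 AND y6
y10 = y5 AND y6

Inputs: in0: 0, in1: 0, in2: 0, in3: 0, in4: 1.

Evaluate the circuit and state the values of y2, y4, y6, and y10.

y2 = 1, y4 = 0, y6 = 0, y10 = 0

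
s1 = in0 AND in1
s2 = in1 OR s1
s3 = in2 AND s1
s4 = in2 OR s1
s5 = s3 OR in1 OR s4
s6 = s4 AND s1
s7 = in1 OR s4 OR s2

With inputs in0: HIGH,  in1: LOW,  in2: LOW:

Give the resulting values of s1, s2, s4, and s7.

s1 = in0 AND in1 = HIGH AND LOW = LOW
s2 = in1 OR s1 = LOW OR LOW = LOW
s4 = in2 OR s1 = LOW OR LOW = LOW
s7 = in1 OR s4 OR s2 = LOW OR LOW OR LOW = LOW

s1 = LOW; s2 = LOW; s4 = LOW; s7 = LOW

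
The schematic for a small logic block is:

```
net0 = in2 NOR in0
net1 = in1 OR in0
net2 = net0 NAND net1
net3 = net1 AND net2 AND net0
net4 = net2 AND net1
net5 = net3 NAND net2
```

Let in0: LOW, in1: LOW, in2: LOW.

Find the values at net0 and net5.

net0 = in2 NOR in0 = LOW NOR LOW = HIGH
net1 = in1 OR in0 = LOW OR LOW = LOW
net2 = net0 NAND net1 = HIGH NAND LOW = HIGH
net3 = net1 AND net2 AND net0 = LOW AND HIGH AND HIGH = LOW
net5 = net3 NAND net2 = LOW NAND HIGH = HIGH

net0 = HIGH; net5 = HIGH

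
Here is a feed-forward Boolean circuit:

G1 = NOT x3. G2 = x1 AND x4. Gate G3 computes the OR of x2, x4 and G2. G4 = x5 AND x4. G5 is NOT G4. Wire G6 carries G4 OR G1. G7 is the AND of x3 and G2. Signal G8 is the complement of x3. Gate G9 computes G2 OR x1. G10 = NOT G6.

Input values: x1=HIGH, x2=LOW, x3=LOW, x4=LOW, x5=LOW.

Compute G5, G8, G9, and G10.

G1 = NOT x3 = NOT LOW = HIGH
G2 = x1 AND x4 = HIGH AND LOW = LOW
G4 = x5 AND x4 = LOW AND LOW = LOW
G5 = NOT G4 = NOT LOW = HIGH
G6 = G4 OR G1 = LOW OR HIGH = HIGH
G8 = NOT x3 = NOT LOW = HIGH
G9 = G2 OR x1 = LOW OR HIGH = HIGH
G10 = NOT G6 = NOT HIGH = LOW

G5 = HIGH, G8 = HIGH, G9 = HIGH, G10 = LOW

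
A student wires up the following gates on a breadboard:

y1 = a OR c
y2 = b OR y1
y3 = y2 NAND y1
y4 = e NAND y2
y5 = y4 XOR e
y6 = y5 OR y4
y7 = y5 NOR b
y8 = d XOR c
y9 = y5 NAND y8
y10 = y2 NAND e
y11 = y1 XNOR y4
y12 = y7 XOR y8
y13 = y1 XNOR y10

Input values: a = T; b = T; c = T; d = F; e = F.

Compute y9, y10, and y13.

y1 = a OR c = T OR T = T
y2 = b OR y1 = T OR T = T
y4 = e NAND y2 = F NAND T = T
y5 = y4 XOR e = T XOR F = T
y8 = d XOR c = F XOR T = T
y9 = y5 NAND y8 = T NAND T = F
y10 = y2 NAND e = T NAND F = T
y13 = y1 XNOR y10 = T XNOR T = T

y9 = F, y10 = T, y13 = T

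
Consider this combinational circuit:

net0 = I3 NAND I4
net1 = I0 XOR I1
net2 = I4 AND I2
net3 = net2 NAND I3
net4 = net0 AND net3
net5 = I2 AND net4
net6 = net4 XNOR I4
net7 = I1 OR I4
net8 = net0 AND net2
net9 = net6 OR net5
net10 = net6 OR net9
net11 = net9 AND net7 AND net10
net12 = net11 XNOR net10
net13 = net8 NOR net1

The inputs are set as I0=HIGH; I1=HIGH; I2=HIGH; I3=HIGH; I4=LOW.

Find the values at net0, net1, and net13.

net0 = I3 NAND I4 = HIGH NAND LOW = HIGH
net1 = I0 XOR I1 = HIGH XOR HIGH = LOW
net2 = I4 AND I2 = LOW AND HIGH = LOW
net8 = net0 AND net2 = HIGH AND LOW = LOW
net13 = net8 NOR net1 = LOW NOR LOW = HIGH

net0 = HIGH, net1 = LOW, net13 = HIGH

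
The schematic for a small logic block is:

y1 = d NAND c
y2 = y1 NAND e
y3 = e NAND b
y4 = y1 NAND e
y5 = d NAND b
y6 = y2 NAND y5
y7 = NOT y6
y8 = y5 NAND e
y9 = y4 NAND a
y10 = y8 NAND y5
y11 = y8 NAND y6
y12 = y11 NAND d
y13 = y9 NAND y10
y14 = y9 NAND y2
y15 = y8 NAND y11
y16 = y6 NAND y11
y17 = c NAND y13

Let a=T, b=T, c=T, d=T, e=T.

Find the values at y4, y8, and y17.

y4 = T, y8 = T, y17 = F

y1 = d NAND c = T NAND T = F
y4 = y1 NAND e = F NAND T = T
y5 = d NAND b = T NAND T = F
y8 = y5 NAND e = F NAND T = T
y9 = y4 NAND a = T NAND T = F
y10 = y8 NAND y5 = T NAND F = T
y13 = y9 NAND y10 = F NAND T = T
y17 = c NAND y13 = T NAND T = F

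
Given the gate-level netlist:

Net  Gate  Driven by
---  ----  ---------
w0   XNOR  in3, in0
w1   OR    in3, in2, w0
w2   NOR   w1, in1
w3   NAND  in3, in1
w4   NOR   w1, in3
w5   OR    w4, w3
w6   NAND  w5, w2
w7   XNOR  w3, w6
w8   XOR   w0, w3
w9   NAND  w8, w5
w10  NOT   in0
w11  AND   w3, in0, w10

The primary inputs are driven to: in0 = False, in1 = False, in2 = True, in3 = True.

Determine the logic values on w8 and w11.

w8 = True; w11 = False

w0 = in3 XNOR in0 = True XNOR False = False
w3 = in3 NAND in1 = True NAND False = True
w8 = w0 XOR w3 = False XOR True = True
w10 = NOT in0 = NOT False = True
w11 = w3 AND in0 AND w10 = True AND False AND True = False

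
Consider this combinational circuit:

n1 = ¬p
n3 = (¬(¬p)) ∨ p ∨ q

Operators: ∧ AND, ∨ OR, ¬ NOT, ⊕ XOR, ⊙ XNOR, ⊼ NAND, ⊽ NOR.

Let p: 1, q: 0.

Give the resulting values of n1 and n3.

n1 = ¬1 = 0
n3 = (¬(¬1)) ∨ 1 ∨ 0 = 1

n1 = 0, n3 = 1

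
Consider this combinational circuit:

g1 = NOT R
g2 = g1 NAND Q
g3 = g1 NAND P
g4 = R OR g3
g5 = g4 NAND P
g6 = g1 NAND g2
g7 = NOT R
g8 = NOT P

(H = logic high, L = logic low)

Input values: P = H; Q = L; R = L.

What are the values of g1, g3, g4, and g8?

g1 = NOT R = NOT L = H
g3 = g1 NAND P = H NAND H = L
g4 = R OR g3 = L OR L = L
g8 = NOT P = NOT H = L

g1 = H, g3 = L, g4 = L, g8 = L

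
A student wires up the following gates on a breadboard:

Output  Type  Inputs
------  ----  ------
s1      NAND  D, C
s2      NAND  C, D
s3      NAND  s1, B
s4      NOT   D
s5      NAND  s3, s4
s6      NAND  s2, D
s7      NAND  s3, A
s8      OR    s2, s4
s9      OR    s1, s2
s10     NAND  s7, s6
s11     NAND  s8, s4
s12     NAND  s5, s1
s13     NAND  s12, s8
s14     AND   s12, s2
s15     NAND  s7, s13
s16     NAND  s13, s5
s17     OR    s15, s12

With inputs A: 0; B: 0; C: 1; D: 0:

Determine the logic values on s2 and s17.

s2 = 1  s17 = 1

s1 = D NAND C = 0 NAND 1 = 1
s2 = C NAND D = 1 NAND 0 = 1
s3 = s1 NAND B = 1 NAND 0 = 1
s4 = NOT D = NOT 0 = 1
s5 = s3 NAND s4 = 1 NAND 1 = 0
s7 = s3 NAND A = 1 NAND 0 = 1
s8 = s2 OR s4 = 1 OR 1 = 1
s12 = s5 NAND s1 = 0 NAND 1 = 1
s13 = s12 NAND s8 = 1 NAND 1 = 0
s15 = s7 NAND s13 = 1 NAND 0 = 1
s17 = s15 OR s12 = 1 OR 1 = 1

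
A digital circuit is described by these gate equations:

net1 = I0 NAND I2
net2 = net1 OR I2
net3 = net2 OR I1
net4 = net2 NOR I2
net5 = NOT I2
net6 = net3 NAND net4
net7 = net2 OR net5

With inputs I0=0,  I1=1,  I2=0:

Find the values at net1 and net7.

net1 = I0 NAND I2 = 0 NAND 0 = 1
net2 = net1 OR I2 = 1 OR 0 = 1
net5 = NOT I2 = NOT 0 = 1
net7 = net2 OR net5 = 1 OR 1 = 1

net1 = 1, net7 = 1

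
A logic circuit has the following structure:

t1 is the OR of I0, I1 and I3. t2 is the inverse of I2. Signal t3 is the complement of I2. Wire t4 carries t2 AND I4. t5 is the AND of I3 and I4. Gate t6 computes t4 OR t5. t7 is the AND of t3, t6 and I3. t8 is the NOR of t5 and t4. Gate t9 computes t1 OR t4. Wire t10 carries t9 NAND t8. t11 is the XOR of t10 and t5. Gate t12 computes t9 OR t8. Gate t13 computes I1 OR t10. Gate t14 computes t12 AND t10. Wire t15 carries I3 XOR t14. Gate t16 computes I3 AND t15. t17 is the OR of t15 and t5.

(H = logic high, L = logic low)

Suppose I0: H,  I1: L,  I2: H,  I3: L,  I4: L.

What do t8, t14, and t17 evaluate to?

t8 = H, t14 = L, t17 = L

t1 = I0 OR I1 OR I3 = H OR L OR L = H
t2 = NOT I2 = NOT H = L
t4 = t2 AND I4 = L AND L = L
t5 = I3 AND I4 = L AND L = L
t8 = t5 NOR t4 = L NOR L = H
t9 = t1 OR t4 = H OR L = H
t10 = t9 NAND t8 = H NAND H = L
t12 = t9 OR t8 = H OR H = H
t14 = t12 AND t10 = H AND L = L
t15 = I3 XOR t14 = L XOR L = L
t17 = t15 OR t5 = L OR L = L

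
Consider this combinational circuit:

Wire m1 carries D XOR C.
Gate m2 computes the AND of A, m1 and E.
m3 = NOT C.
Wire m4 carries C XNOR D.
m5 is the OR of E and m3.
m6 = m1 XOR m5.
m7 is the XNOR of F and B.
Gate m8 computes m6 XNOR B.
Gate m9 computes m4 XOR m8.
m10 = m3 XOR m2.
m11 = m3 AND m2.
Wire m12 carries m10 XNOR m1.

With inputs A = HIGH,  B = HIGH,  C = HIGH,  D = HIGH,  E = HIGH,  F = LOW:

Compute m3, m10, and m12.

m3 = LOW  m10 = LOW  m12 = HIGH

m1 = D XOR C = HIGH XOR HIGH = LOW
m2 = A AND m1 AND E = HIGH AND LOW AND HIGH = LOW
m3 = NOT C = NOT HIGH = LOW
m10 = m3 XOR m2 = LOW XOR LOW = LOW
m12 = m10 XNOR m1 = LOW XNOR LOW = HIGH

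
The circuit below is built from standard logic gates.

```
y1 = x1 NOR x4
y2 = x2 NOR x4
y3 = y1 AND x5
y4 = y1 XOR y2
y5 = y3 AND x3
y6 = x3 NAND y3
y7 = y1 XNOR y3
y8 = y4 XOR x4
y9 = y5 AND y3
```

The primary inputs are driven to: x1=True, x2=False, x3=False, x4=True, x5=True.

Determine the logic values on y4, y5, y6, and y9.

y1 = x1 NOR x4 = True NOR True = False
y2 = x2 NOR x4 = False NOR True = False
y3 = y1 AND x5 = False AND True = False
y4 = y1 XOR y2 = False XOR False = False
y5 = y3 AND x3 = False AND False = False
y6 = x3 NAND y3 = False NAND False = True
y9 = y5 AND y3 = False AND False = False

y4 = False, y5 = False, y6 = True, y9 = False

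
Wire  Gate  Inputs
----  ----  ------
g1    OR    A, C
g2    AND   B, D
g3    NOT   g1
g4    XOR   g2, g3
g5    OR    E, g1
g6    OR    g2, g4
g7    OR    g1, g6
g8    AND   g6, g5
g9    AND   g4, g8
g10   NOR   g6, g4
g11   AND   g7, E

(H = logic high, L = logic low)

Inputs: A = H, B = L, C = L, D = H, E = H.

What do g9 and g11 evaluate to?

g9 = L  g11 = H

g1 = A OR C = H OR L = H
g2 = B AND D = L AND H = L
g3 = NOT g1 = NOT H = L
g4 = g2 XOR g3 = L XOR L = L
g5 = E OR g1 = H OR H = H
g6 = g2 OR g4 = L OR L = L
g7 = g1 OR g6 = H OR L = H
g8 = g6 AND g5 = L AND H = L
g9 = g4 AND g8 = L AND L = L
g11 = g7 AND E = H AND H = H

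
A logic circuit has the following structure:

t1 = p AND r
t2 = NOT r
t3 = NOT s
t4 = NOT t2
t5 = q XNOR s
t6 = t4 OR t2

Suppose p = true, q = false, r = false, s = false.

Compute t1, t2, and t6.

t1 = p AND r = true AND false = false
t2 = NOT r = NOT false = true
t4 = NOT t2 = NOT true = false
t6 = t4 OR t2 = false OR true = true

t1 = false, t2 = true, t6 = true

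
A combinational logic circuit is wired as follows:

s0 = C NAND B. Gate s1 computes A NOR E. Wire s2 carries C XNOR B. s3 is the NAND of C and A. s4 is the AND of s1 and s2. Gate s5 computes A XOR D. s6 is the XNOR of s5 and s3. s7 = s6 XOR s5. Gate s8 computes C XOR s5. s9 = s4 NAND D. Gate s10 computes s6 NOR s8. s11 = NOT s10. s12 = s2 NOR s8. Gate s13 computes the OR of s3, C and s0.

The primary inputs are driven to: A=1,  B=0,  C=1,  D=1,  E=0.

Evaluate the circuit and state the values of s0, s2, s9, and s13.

s0 = 1, s2 = 0, s9 = 1, s13 = 1

s0 = C NAND B = 1 NAND 0 = 1
s1 = A NOR E = 1 NOR 0 = 0
s2 = C XNOR B = 1 XNOR 0 = 0
s3 = C NAND A = 1 NAND 1 = 0
s4 = s1 AND s2 = 0 AND 0 = 0
s9 = s4 NAND D = 0 NAND 1 = 1
s13 = s3 OR C OR s0 = 0 OR 1 OR 1 = 1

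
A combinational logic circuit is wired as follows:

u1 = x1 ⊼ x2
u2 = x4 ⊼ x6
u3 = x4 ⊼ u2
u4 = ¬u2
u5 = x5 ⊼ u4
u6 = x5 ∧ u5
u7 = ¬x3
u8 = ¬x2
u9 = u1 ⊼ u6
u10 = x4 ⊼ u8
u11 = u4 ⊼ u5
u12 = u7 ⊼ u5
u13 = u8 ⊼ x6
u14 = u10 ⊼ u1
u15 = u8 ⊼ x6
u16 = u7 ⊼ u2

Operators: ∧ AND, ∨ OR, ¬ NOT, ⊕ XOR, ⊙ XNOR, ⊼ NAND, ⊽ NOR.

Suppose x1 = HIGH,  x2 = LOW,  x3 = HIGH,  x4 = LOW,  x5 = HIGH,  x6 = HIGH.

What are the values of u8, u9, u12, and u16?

u1 = x1 NAND x2 = HIGH NAND LOW = HIGH
u2 = x4 NAND x6 = LOW NAND HIGH = HIGH
u4 = NOT u2 = NOT HIGH = LOW
u5 = x5 NAND u4 = HIGH NAND LOW = HIGH
u6 = x5 AND u5 = HIGH AND HIGH = HIGH
u7 = NOT x3 = NOT HIGH = LOW
u8 = NOT x2 = NOT LOW = HIGH
u9 = u1 NAND u6 = HIGH NAND HIGH = LOW
u12 = u7 NAND u5 = LOW NAND HIGH = HIGH
u16 = u7 NAND u2 = LOW NAND HIGH = HIGH

u8 = HIGH  u9 = LOW  u12 = HIGH  u16 = HIGH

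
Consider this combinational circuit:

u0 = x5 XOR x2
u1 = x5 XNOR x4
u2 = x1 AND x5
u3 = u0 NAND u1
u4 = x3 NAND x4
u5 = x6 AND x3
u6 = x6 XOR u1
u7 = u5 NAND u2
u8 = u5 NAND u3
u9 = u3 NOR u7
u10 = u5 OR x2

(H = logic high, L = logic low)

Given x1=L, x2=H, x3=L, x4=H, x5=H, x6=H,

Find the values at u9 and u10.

u0 = x5 XOR x2 = H XOR H = L
u1 = x5 XNOR x4 = H XNOR H = H
u2 = x1 AND x5 = L AND H = L
u3 = u0 NAND u1 = L NAND H = H
u5 = x6 AND x3 = H AND L = L
u7 = u5 NAND u2 = L NAND L = H
u9 = u3 NOR u7 = H NOR H = L
u10 = u5 OR x2 = L OR H = H

u9 = L, u10 = H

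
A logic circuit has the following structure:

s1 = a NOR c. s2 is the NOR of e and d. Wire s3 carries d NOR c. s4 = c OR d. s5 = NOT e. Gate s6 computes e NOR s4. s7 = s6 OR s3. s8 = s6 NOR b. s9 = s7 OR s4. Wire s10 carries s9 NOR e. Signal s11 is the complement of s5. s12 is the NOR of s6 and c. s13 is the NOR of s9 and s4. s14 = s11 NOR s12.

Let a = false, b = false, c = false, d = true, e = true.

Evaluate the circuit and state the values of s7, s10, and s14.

s7 = false  s10 = false  s14 = false

s3 = d NOR c = true NOR false = false
s4 = c OR d = false OR true = true
s5 = NOT e = NOT true = false
s6 = e NOR s4 = true NOR true = false
s7 = s6 OR s3 = false OR false = false
s9 = s7 OR s4 = false OR true = true
s10 = s9 NOR e = true NOR true = false
s11 = NOT s5 = NOT false = true
s12 = s6 NOR c = false NOR false = true
s14 = s11 NOR s12 = true NOR true = false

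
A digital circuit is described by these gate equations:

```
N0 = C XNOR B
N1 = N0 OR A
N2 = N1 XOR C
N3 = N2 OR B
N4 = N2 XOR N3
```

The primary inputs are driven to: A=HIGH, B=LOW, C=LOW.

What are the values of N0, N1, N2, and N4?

N0 = C XNOR B = LOW XNOR LOW = HIGH
N1 = N0 OR A = HIGH OR HIGH = HIGH
N2 = N1 XOR C = HIGH XOR LOW = HIGH
N3 = N2 OR B = HIGH OR LOW = HIGH
N4 = N2 XOR N3 = HIGH XOR HIGH = LOW

N0 = HIGH, N1 = HIGH, N2 = HIGH, N4 = LOW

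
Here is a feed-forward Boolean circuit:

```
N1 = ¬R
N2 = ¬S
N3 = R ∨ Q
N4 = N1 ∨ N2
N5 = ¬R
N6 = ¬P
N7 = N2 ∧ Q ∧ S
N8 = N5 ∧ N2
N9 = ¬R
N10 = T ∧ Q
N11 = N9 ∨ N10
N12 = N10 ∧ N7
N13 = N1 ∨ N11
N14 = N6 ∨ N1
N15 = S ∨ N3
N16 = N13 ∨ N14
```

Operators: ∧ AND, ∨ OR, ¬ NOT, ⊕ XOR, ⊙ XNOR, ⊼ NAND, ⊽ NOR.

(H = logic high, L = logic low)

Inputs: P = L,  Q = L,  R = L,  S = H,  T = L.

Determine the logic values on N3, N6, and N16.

N1 = NOT R = NOT L = H
N3 = R OR Q = L OR L = L
N6 = NOT P = NOT L = H
N9 = NOT R = NOT L = H
N10 = T AND Q = L AND L = L
N11 = N9 OR N10 = H OR L = H
N13 = N1 OR N11 = H OR H = H
N14 = N6 OR N1 = H OR H = H
N16 = N13 OR N14 = H OR H = H

N3 = L, N6 = H, N16 = H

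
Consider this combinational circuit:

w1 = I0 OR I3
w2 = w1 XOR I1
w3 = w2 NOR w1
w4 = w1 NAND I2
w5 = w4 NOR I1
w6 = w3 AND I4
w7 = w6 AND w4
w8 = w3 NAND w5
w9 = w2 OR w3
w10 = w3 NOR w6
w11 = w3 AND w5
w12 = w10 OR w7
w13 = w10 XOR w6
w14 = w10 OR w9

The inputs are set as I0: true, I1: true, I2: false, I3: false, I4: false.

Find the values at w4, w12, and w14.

w4 = true, w12 = true, w14 = true

w1 = I0 OR I3 = true OR false = true
w2 = w1 XOR I1 = true XOR true = false
w3 = w2 NOR w1 = false NOR true = false
w4 = w1 NAND I2 = true NAND false = true
w6 = w3 AND I4 = false AND false = false
w7 = w6 AND w4 = false AND true = false
w9 = w2 OR w3 = false OR false = false
w10 = w3 NOR w6 = false NOR false = true
w12 = w10 OR w7 = true OR false = true
w14 = w10 OR w9 = true OR false = true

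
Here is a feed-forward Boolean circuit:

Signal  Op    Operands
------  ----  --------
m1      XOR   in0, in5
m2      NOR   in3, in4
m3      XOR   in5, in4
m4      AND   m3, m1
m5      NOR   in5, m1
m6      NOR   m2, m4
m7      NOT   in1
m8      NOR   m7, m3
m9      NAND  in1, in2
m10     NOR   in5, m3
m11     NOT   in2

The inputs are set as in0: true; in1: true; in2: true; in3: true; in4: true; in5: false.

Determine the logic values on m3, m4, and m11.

m3 = true, m4 = true, m11 = false

m1 = in0 XOR in5 = true XOR false = true
m3 = in5 XOR in4 = false XOR true = true
m4 = m3 AND m1 = true AND true = true
m11 = NOT in2 = NOT true = false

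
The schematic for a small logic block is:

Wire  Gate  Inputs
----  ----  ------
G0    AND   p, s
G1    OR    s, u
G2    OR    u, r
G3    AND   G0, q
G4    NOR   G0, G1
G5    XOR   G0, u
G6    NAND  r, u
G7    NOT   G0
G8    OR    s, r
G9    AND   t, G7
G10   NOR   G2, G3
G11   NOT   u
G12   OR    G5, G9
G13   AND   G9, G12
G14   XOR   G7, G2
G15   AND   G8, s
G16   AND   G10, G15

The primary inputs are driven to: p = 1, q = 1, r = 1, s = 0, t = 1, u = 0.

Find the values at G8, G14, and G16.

G8 = 1, G14 = 0, G16 = 0

G0 = p AND s = 1 AND 0 = 0
G2 = u OR r = 0 OR 1 = 1
G3 = G0 AND q = 0 AND 1 = 0
G7 = NOT G0 = NOT 0 = 1
G8 = s OR r = 0 OR 1 = 1
G10 = G2 NOR G3 = 1 NOR 0 = 0
G14 = G7 XOR G2 = 1 XOR 1 = 0
G15 = G8 AND s = 1 AND 0 = 0
G16 = G10 AND G15 = 0 AND 0 = 0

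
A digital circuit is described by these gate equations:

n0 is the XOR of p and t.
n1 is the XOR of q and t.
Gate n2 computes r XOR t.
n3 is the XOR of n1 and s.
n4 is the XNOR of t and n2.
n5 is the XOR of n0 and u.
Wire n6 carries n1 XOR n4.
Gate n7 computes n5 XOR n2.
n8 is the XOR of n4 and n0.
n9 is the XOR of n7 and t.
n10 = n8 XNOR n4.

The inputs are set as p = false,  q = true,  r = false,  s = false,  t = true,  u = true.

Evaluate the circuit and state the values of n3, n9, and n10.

n0 = p XOR t = false XOR true = true
n1 = q XOR t = true XOR true = false
n2 = r XOR t = false XOR true = true
n3 = n1 XOR s = false XOR false = false
n4 = t XNOR n2 = true XNOR true = true
n5 = n0 XOR u = true XOR true = false
n7 = n5 XOR n2 = false XOR true = true
n8 = n4 XOR n0 = true XOR true = false
n9 = n7 XOR t = true XOR true = false
n10 = n8 XNOR n4 = false XNOR true = false

n3 = false, n9 = false, n10 = false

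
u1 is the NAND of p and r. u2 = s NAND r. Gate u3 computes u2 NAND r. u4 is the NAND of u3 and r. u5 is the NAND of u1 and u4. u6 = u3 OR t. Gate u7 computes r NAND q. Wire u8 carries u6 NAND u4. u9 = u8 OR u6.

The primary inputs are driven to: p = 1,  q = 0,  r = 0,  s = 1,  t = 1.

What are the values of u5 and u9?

u5 = 0  u9 = 1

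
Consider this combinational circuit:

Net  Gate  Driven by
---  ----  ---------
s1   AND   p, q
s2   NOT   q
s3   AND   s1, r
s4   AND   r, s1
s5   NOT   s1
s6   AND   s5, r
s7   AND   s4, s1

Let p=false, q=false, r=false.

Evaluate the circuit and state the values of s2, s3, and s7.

s1 = p AND q = false AND false = false
s2 = NOT q = NOT false = true
s3 = s1 AND r = false AND false = false
s4 = r AND s1 = false AND false = false
s7 = s4 AND s1 = false AND false = false

s2 = true  s3 = false  s7 = false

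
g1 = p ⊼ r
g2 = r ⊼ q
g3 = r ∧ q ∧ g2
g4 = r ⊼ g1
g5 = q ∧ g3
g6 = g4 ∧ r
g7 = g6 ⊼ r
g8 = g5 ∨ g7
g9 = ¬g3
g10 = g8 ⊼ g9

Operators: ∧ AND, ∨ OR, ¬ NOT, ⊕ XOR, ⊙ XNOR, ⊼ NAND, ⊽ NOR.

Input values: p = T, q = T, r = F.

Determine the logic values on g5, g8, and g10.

g1 = p NAND r = T NAND F = T
g2 = r NAND q = F NAND T = T
g3 = r AND q AND g2 = F AND T AND T = F
g4 = r NAND g1 = F NAND T = T
g5 = q AND g3 = T AND F = F
g6 = g4 AND r = T AND F = F
g7 = g6 NAND r = F NAND F = T
g8 = g5 OR g7 = F OR T = T
g9 = NOT g3 = NOT F = T
g10 = g8 NAND g9 = T NAND T = F

g5 = F, g8 = T, g10 = F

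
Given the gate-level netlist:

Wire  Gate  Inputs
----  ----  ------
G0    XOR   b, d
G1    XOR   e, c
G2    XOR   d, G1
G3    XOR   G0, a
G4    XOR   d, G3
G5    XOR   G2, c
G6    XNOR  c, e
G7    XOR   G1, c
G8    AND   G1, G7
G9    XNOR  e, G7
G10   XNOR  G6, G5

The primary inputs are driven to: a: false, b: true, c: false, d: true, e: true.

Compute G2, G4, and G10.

G2 = false; G4 = true; G10 = true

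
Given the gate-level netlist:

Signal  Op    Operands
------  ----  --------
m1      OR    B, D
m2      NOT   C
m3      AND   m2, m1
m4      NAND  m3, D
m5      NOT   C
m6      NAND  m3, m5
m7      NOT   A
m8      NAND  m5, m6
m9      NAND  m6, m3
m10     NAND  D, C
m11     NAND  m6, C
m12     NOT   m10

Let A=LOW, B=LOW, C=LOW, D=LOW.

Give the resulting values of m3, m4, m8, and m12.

m1 = B OR D = LOW OR LOW = LOW
m2 = NOT C = NOT LOW = HIGH
m3 = m2 AND m1 = HIGH AND LOW = LOW
m4 = m3 NAND D = LOW NAND LOW = HIGH
m5 = NOT C = NOT LOW = HIGH
m6 = m3 NAND m5 = LOW NAND HIGH = HIGH
m8 = m5 NAND m6 = HIGH NAND HIGH = LOW
m10 = D NAND C = LOW NAND LOW = HIGH
m12 = NOT m10 = NOT HIGH = LOW

m3 = LOW, m4 = HIGH, m8 = LOW, m12 = LOW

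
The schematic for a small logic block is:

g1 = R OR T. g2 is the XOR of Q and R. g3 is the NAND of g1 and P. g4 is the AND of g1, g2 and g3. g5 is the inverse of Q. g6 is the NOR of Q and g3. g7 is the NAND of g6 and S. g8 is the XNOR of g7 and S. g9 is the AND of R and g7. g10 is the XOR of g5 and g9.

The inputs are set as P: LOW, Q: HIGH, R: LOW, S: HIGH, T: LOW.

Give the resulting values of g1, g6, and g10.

g1 = LOW; g6 = LOW; g10 = LOW

g1 = R OR T = LOW OR LOW = LOW
g3 = g1 NAND P = LOW NAND LOW = HIGH
g5 = NOT Q = NOT HIGH = LOW
g6 = Q NOR g3 = HIGH NOR HIGH = LOW
g7 = g6 NAND S = LOW NAND HIGH = HIGH
g9 = R AND g7 = LOW AND HIGH = LOW
g10 = g5 XOR g9 = LOW XOR LOW = LOW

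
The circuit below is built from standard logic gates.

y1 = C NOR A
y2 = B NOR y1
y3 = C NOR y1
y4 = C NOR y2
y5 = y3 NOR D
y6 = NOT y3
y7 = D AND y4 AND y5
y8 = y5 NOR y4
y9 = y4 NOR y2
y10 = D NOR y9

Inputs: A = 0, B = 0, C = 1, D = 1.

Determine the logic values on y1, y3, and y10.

y1 = 0, y3 = 0, y10 = 0

y1 = C NOR A = 1 NOR 0 = 0
y2 = B NOR y1 = 0 NOR 0 = 1
y3 = C NOR y1 = 1 NOR 0 = 0
y4 = C NOR y2 = 1 NOR 1 = 0
y9 = y4 NOR y2 = 0 NOR 1 = 0
y10 = D NOR y9 = 1 NOR 0 = 0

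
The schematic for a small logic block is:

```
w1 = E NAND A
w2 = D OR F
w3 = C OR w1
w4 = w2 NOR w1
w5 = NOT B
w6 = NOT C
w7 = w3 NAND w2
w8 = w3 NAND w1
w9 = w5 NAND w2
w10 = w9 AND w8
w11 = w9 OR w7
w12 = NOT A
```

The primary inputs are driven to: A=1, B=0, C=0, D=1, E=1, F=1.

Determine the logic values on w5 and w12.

w5 = 1; w12 = 0

w5 = NOT B = NOT 0 = 1
w12 = NOT A = NOT 1 = 0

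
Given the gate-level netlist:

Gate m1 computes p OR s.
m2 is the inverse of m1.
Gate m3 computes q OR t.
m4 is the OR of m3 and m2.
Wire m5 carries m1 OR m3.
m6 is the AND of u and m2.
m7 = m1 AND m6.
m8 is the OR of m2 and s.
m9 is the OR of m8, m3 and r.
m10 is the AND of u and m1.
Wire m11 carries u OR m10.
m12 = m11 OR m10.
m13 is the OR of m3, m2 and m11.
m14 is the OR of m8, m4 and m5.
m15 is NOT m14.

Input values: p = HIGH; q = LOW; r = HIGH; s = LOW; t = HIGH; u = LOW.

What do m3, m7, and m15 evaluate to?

m3 = HIGH; m7 = LOW; m15 = LOW

m1 = p OR s = HIGH OR LOW = HIGH
m2 = NOT m1 = NOT HIGH = LOW
m3 = q OR t = LOW OR HIGH = HIGH
m4 = m3 OR m2 = HIGH OR LOW = HIGH
m5 = m1 OR m3 = HIGH OR HIGH = HIGH
m6 = u AND m2 = LOW AND LOW = LOW
m7 = m1 AND m6 = HIGH AND LOW = LOW
m8 = m2 OR s = LOW OR LOW = LOW
m14 = m8 OR m4 OR m5 = LOW OR HIGH OR HIGH = HIGH
m15 = NOT m14 = NOT HIGH = LOW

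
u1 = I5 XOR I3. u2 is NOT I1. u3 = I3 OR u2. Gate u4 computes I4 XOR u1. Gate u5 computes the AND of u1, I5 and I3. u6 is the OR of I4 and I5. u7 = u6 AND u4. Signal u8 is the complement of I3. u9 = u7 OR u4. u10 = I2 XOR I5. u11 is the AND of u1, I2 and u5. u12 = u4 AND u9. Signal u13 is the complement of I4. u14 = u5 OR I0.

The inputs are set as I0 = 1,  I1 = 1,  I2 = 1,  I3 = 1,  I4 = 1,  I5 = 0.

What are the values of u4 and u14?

u4 = 0, u14 = 1

u1 = I5 XOR I3 = 0 XOR 1 = 1
u4 = I4 XOR u1 = 1 XOR 1 = 0
u5 = u1 AND I5 AND I3 = 1 AND 0 AND 1 = 0
u14 = u5 OR I0 = 0 OR 1 = 1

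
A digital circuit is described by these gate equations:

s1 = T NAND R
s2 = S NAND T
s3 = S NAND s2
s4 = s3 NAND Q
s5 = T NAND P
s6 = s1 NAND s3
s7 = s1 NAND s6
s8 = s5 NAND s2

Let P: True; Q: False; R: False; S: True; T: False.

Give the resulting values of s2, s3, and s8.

s2 = True, s3 = False, s8 = False

s2 = S NAND T = True NAND False = True
s3 = S NAND s2 = True NAND True = False
s5 = T NAND P = False NAND True = True
s8 = s5 NAND s2 = True NAND True = False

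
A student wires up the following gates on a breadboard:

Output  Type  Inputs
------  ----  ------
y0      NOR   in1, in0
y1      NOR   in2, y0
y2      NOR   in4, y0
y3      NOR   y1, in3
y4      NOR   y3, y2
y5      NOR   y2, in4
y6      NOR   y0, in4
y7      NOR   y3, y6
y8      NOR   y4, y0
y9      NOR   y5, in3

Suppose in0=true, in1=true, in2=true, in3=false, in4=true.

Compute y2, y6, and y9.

y0 = in1 NOR in0 = true NOR true = false
y2 = in4 NOR y0 = true NOR false = false
y5 = y2 NOR in4 = false NOR true = false
y6 = y0 NOR in4 = false NOR true = false
y9 = y5 NOR in3 = false NOR false = true

y2 = false, y6 = false, y9 = true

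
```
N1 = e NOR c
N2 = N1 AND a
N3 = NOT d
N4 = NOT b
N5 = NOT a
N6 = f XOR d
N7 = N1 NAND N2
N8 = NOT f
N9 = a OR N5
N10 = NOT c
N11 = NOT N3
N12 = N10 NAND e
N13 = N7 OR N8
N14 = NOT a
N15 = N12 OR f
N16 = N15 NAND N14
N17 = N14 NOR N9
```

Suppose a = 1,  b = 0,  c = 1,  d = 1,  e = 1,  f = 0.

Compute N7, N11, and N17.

N7 = 1, N11 = 1, N17 = 0

N1 = e NOR c = 1 NOR 1 = 0
N2 = N1 AND a = 0 AND 1 = 0
N3 = NOT d = NOT 1 = 0
N5 = NOT a = NOT 1 = 0
N7 = N1 NAND N2 = 0 NAND 0 = 1
N9 = a OR N5 = 1 OR 0 = 1
N11 = NOT N3 = NOT 0 = 1
N14 = NOT a = NOT 1 = 0
N17 = N14 NOR N9 = 0 NOR 1 = 0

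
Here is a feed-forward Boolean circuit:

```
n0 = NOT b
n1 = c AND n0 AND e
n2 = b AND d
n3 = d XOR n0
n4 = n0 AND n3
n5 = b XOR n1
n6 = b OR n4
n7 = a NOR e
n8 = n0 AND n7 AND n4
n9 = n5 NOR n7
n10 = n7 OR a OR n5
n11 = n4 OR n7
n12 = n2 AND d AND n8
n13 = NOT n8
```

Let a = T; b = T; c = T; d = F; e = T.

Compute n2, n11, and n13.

n0 = NOT b = NOT T = F
n2 = b AND d = T AND F = F
n3 = d XOR n0 = F XOR F = F
n4 = n0 AND n3 = F AND F = F
n7 = a NOR e = T NOR T = F
n8 = n0 AND n7 AND n4 = F AND F AND F = F
n11 = n4 OR n7 = F OR F = F
n13 = NOT n8 = NOT F = T

n2 = F; n11 = F; n13 = T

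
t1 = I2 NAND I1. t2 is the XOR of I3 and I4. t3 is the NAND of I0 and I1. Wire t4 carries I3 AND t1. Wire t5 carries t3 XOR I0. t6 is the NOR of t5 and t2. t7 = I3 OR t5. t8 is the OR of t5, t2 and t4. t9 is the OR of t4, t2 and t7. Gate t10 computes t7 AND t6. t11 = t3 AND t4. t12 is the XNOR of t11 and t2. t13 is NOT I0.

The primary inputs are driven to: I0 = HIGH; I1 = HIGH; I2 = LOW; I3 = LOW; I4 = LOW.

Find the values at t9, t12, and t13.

t1 = I2 NAND I1 = LOW NAND HIGH = HIGH
t2 = I3 XOR I4 = LOW XOR LOW = LOW
t3 = I0 NAND I1 = HIGH NAND HIGH = LOW
t4 = I3 AND t1 = LOW AND HIGH = LOW
t5 = t3 XOR I0 = LOW XOR HIGH = HIGH
t7 = I3 OR t5 = LOW OR HIGH = HIGH
t9 = t4 OR t2 OR t7 = LOW OR LOW OR HIGH = HIGH
t11 = t3 AND t4 = LOW AND LOW = LOW
t12 = t11 XNOR t2 = LOW XNOR LOW = HIGH
t13 = NOT I0 = NOT HIGH = LOW

t9 = HIGH, t12 = HIGH, t13 = LOW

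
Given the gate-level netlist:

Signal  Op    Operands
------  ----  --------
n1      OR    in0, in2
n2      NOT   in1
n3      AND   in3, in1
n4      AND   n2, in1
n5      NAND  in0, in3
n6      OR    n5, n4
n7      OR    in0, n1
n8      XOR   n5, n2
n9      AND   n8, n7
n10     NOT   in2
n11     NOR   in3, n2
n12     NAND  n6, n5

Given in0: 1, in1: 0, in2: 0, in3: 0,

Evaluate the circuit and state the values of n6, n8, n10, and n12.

n6 = 1, n8 = 0, n10 = 1, n12 = 0

n2 = NOT in1 = NOT 0 = 1
n4 = n2 AND in1 = 1 AND 0 = 0
n5 = in0 NAND in3 = 1 NAND 0 = 1
n6 = n5 OR n4 = 1 OR 0 = 1
n8 = n5 XOR n2 = 1 XOR 1 = 0
n10 = NOT in2 = NOT 0 = 1
n12 = n6 NAND n5 = 1 NAND 1 = 0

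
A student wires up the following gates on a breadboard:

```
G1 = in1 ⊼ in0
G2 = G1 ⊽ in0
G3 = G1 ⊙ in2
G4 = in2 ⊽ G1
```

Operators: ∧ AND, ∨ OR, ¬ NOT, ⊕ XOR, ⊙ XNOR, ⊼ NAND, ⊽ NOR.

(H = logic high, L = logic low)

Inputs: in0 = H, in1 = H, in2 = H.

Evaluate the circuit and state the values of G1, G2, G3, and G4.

G1 = L, G2 = L, G3 = L, G4 = L

G1 = in1 NAND in0 = H NAND H = L
G2 = G1 NOR in0 = L NOR H = L
G3 = G1 XNOR in2 = L XNOR H = L
G4 = in2 NOR G1 = H NOR L = L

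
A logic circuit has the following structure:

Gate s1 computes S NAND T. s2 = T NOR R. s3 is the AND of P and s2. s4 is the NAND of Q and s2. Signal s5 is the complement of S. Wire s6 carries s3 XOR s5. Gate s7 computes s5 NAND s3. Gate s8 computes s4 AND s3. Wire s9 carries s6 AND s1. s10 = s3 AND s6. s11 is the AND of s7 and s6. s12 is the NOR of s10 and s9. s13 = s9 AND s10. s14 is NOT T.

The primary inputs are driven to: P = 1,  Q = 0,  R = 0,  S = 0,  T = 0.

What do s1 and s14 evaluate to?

s1 = S NAND T = 0 NAND 0 = 1
s14 = NOT T = NOT 0 = 1

s1 = 1; s14 = 1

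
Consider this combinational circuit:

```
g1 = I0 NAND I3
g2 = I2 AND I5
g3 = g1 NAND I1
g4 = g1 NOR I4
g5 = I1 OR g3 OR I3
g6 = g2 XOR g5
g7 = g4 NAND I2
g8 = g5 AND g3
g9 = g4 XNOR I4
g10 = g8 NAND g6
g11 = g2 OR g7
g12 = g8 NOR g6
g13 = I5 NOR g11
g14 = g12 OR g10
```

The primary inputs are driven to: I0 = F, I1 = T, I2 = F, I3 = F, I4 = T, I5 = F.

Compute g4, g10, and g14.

g4 = F, g10 = T, g14 = T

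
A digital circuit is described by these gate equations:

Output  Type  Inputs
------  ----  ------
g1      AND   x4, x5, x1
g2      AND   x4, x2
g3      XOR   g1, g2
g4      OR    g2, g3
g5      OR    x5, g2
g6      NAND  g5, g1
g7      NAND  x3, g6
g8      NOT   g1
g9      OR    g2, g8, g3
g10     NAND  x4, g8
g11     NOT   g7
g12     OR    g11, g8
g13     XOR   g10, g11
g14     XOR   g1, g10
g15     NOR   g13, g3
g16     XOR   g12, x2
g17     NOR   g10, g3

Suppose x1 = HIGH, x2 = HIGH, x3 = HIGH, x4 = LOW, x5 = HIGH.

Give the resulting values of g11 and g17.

g1 = x4 AND x5 AND x1 = LOW AND HIGH AND HIGH = LOW
g2 = x4 AND x2 = LOW AND HIGH = LOW
g3 = g1 XOR g2 = LOW XOR LOW = LOW
g5 = x5 OR g2 = HIGH OR LOW = HIGH
g6 = g5 NAND g1 = HIGH NAND LOW = HIGH
g7 = x3 NAND g6 = HIGH NAND HIGH = LOW
g8 = NOT g1 = NOT LOW = HIGH
g10 = x4 NAND g8 = LOW NAND HIGH = HIGH
g11 = NOT g7 = NOT LOW = HIGH
g17 = g10 NOR g3 = HIGH NOR LOW = LOW

g11 = HIGH, g17 = LOW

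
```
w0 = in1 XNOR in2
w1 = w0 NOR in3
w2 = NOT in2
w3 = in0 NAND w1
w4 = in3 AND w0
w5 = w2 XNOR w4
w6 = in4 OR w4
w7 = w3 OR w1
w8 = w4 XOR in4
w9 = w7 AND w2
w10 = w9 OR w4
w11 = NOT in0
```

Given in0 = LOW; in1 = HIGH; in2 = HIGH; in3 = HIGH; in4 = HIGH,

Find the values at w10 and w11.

w10 = HIGH, w11 = HIGH

w0 = in1 XNOR in2 = HIGH XNOR HIGH = HIGH
w1 = w0 NOR in3 = HIGH NOR HIGH = LOW
w2 = NOT in2 = NOT HIGH = LOW
w3 = in0 NAND w1 = LOW NAND LOW = HIGH
w4 = in3 AND w0 = HIGH AND HIGH = HIGH
w7 = w3 OR w1 = HIGH OR LOW = HIGH
w9 = w7 AND w2 = HIGH AND LOW = LOW
w10 = w9 OR w4 = LOW OR HIGH = HIGH
w11 = NOT in0 = NOT LOW = HIGH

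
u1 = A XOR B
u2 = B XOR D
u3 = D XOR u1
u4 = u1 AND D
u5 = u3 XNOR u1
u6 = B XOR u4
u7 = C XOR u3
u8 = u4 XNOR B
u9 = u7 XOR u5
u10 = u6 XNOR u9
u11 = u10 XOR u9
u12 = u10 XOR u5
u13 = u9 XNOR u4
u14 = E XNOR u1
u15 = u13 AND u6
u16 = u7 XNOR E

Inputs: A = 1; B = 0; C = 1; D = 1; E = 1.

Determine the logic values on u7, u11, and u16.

u7 = 1; u11 = 0; u16 = 1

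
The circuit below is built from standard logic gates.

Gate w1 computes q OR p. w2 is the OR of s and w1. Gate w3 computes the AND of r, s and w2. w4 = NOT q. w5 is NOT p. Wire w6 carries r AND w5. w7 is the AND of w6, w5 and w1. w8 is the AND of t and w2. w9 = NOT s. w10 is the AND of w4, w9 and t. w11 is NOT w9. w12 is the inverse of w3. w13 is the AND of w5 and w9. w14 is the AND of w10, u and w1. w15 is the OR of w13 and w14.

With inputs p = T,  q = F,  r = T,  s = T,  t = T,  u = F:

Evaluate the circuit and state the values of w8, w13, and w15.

w1 = q OR p = F OR T = T
w2 = s OR w1 = T OR T = T
w4 = NOT q = NOT F = T
w5 = NOT p = NOT T = F
w8 = t AND w2 = T AND T = T
w9 = NOT s = NOT T = F
w10 = w4 AND w9 AND t = T AND F AND T = F
w13 = w5 AND w9 = F AND F = F
w14 = w10 AND u AND w1 = F AND F AND T = F
w15 = w13 OR w14 = F OR F = F

w8 = T, w13 = F, w15 = F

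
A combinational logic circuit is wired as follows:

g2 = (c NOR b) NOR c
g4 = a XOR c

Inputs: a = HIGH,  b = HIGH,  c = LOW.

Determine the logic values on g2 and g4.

g2 = HIGH; g4 = HIGH

g2 = (LOW NOR HIGH) NOR LOW = HIGH
g4 = HIGH XOR LOW = HIGH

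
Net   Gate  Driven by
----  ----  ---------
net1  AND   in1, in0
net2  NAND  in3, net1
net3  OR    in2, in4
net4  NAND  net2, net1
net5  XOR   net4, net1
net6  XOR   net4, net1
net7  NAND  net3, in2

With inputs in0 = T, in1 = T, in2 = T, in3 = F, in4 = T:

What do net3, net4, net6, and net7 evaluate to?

net1 = in1 AND in0 = T AND T = T
net2 = in3 NAND net1 = F NAND T = T
net3 = in2 OR in4 = T OR T = T
net4 = net2 NAND net1 = T NAND T = F
net6 = net4 XOR net1 = F XOR T = T
net7 = net3 NAND in2 = T NAND T = F

net3 = T, net4 = F, net6 = T, net7 = F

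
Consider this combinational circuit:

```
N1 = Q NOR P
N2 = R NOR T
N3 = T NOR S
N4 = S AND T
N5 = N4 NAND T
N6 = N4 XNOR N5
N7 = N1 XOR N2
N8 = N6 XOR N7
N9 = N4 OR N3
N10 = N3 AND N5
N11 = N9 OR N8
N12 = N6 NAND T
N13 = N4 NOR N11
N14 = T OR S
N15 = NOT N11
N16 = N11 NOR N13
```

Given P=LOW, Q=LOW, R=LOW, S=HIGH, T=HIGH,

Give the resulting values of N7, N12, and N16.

N7 = HIGH; N12 = HIGH; N16 = LOW

N1 = Q NOR P = LOW NOR LOW = HIGH
N2 = R NOR T = LOW NOR HIGH = LOW
N3 = T NOR S = HIGH NOR HIGH = LOW
N4 = S AND T = HIGH AND HIGH = HIGH
N5 = N4 NAND T = HIGH NAND HIGH = LOW
N6 = N4 XNOR N5 = HIGH XNOR LOW = LOW
N7 = N1 XOR N2 = HIGH XOR LOW = HIGH
N8 = N6 XOR N7 = LOW XOR HIGH = HIGH
N9 = N4 OR N3 = HIGH OR LOW = HIGH
N11 = N9 OR N8 = HIGH OR HIGH = HIGH
N12 = N6 NAND T = LOW NAND HIGH = HIGH
N13 = N4 NOR N11 = HIGH NOR HIGH = LOW
N16 = N11 NOR N13 = HIGH NOR LOW = LOW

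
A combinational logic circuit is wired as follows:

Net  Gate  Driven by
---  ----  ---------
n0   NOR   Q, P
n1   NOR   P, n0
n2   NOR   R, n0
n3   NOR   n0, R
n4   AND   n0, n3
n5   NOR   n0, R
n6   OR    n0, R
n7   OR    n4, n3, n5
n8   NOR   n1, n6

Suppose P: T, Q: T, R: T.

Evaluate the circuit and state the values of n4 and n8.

n4 = F  n8 = F

n0 = Q NOR P = T NOR T = F
n1 = P NOR n0 = T NOR F = F
n3 = n0 NOR R = F NOR T = F
n4 = n0 AND n3 = F AND F = F
n6 = n0 OR R = F OR T = T
n8 = n1 NOR n6 = F NOR T = F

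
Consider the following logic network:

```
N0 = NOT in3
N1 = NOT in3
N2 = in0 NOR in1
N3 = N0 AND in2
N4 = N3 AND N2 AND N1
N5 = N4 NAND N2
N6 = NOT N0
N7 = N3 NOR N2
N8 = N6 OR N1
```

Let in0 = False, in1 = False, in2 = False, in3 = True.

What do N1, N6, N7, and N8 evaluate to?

N1 = False, N6 = True, N7 = False, N8 = True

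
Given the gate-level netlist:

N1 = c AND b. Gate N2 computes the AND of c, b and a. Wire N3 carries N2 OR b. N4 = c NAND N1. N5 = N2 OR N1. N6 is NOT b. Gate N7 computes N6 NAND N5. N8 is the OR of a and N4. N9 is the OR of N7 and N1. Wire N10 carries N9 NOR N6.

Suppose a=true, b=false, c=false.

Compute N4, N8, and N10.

N4 = true  N8 = true  N10 = false

N1 = c AND b = false AND false = false
N2 = c AND b AND a = false AND false AND true = false
N4 = c NAND N1 = false NAND false = true
N5 = N2 OR N1 = false OR false = false
N6 = NOT b = NOT false = true
N7 = N6 NAND N5 = true NAND false = true
N8 = a OR N4 = true OR true = true
N9 = N7 OR N1 = true OR false = true
N10 = N9 NOR N6 = true NOR true = false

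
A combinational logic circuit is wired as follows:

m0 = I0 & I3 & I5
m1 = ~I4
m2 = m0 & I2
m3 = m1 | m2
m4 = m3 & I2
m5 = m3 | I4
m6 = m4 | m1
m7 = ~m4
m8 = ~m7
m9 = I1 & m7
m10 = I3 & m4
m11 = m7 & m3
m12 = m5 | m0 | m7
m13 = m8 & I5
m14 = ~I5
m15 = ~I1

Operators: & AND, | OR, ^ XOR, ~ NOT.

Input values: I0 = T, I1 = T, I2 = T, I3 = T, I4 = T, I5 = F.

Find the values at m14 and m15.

m14 = T, m15 = F

m14 = NOT I5 = NOT F = T
m15 = NOT I1 = NOT T = F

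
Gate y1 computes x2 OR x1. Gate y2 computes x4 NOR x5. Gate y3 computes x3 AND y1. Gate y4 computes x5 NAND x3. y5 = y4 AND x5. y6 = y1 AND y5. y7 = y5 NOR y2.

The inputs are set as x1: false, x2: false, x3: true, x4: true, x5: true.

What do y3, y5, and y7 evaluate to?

y3 = false; y5 = false; y7 = true

y1 = x2 OR x1 = false OR false = false
y2 = x4 NOR x5 = true NOR true = false
y3 = x3 AND y1 = true AND false = false
y4 = x5 NAND x3 = true NAND true = false
y5 = y4 AND x5 = false AND true = false
y7 = y5 NOR y2 = false NOR false = true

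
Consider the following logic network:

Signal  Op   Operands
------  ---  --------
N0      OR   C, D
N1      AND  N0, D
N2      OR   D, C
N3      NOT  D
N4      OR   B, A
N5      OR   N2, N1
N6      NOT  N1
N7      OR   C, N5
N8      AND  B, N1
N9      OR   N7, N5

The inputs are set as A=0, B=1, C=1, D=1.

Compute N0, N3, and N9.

N0 = C OR D = 1 OR 1 = 1
N1 = N0 AND D = 1 AND 1 = 1
N2 = D OR C = 1 OR 1 = 1
N3 = NOT D = NOT 1 = 0
N5 = N2 OR N1 = 1 OR 1 = 1
N7 = C OR N5 = 1 OR 1 = 1
N9 = N7 OR N5 = 1 OR 1 = 1

N0 = 1, N3 = 0, N9 = 1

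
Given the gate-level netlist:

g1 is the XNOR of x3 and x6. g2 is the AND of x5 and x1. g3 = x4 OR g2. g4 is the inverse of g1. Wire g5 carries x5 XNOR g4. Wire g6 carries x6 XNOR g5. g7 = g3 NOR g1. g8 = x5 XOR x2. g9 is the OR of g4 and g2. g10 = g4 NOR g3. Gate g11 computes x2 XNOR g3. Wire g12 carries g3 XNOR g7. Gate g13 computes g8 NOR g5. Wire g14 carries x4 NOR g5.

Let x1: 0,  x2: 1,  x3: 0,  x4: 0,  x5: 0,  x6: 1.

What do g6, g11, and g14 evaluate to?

g6 = 0  g11 = 0  g14 = 1

g1 = x3 XNOR x6 = 0 XNOR 1 = 0
g2 = x5 AND x1 = 0 AND 0 = 0
g3 = x4 OR g2 = 0 OR 0 = 0
g4 = NOT g1 = NOT 0 = 1
g5 = x5 XNOR g4 = 0 XNOR 1 = 0
g6 = x6 XNOR g5 = 1 XNOR 0 = 0
g11 = x2 XNOR g3 = 1 XNOR 0 = 0
g14 = x4 NOR g5 = 0 NOR 0 = 1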